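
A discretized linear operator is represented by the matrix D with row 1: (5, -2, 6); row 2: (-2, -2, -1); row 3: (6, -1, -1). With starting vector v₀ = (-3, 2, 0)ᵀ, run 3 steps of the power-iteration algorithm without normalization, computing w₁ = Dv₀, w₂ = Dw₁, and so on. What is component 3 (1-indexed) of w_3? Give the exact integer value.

-1272

w1 = Dv₀ = (-19, 2, -20)
w2 = Dw1 = (-219, 54, -96)
w3 = Dw2 = (-1779, 426, -1272)
The requested component of w3 is -1272.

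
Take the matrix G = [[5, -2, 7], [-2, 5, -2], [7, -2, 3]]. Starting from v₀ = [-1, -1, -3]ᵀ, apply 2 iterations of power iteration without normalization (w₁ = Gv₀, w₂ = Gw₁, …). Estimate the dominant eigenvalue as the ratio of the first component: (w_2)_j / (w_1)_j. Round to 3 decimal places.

λ ≈ 9.333

w1 = Gv₀ = (5·(-1) + (-2)·(-1) + 7·(-3); (-2)·(-1) + 5·(-1) + (-2)·(-3); 7·(-1) + (-2)·(-1) + 3·(-3)) = (-24, 3, -14)
w2 = Gw1 = (5·(-24) + (-2)·3 + 7·(-14); (-2)·(-24) + 5·3 + (-2)·(-14); 7·(-24) + (-2)·3 + 3·(-14)) = (-224, 91, -216)
Ratio at component: -224 / -24 = 9.333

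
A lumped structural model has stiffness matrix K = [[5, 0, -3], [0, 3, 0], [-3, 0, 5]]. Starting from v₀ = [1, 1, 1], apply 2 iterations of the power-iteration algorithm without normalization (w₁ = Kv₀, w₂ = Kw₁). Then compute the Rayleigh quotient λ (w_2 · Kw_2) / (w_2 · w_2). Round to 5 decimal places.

w1 = Kv₀ = (5·1 + 0·1 + (-3)·1; 0·1 + 3·1 + 0·1; (-3)·1 + 0·1 + 5·1) = (2, 3, 2)
w2 = Kw1 = (5·2 + 0·3 + (-3)·2; 0·2 + 3·3 + 0·2; (-3)·2 + 0·3 + 5·2) = (4, 9, 4)
Kw2 = (8, 27, 8)
w2·Kw2 = 4·8 + 9·27 + 4·8 = 307; w2·w2 = 4·4 + 9·9 + 4·4 = 113
λ ≈ 307/113 = 2.71681

2.71681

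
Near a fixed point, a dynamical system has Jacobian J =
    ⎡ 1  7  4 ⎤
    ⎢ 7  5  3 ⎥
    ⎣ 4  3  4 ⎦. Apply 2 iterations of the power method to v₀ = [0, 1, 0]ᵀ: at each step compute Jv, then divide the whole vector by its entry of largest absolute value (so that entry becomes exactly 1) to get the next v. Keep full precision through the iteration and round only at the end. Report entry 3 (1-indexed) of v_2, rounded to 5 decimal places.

Jv0 = (7.000000, 5.000000, 3.000000); divide by 7.000000 → v1 = (1.000000, 0.714286, 0.428571)
Jv1 = (7.714286, 11.857143, 7.857143); divide by 11.857143 → v2 = (0.650602, 1.000000, 0.662651)
Requested entry of v2: 55/83 = 0.66265

0.66265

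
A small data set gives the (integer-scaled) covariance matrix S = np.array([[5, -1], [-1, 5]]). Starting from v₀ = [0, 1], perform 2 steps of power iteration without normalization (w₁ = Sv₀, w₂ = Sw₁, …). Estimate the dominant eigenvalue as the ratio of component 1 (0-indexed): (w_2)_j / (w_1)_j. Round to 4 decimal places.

w1 = Sv₀ = (5·0 + (-1)·1; (-1)·0 + 5·1) = (-1, 5)
w2 = Sw1 = (5·(-1) + (-1)·5; (-1)·(-1) + 5·5) = (-10, 26)
Ratio at component: 26 / 5 = 5.2000

5.2000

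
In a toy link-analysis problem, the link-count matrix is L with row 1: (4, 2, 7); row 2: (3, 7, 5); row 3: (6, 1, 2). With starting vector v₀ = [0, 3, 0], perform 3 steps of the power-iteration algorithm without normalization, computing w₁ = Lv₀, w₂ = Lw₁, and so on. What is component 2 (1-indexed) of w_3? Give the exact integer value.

w1 = Lv₀ = (4·0 + 2·3 + 7·0; 3·0 + 7·3 + 5·0; 6·0 + 1·3 + 2·0) = (6, 21, 3)
w2 = Lw1 = (4·6 + 2·21 + 7·3; 3·6 + 7·21 + 5·3; 6·6 + 1·21 + 2·3) = (87, 180, 63)
w3 = Lw2 = (1149, 1836, 828)
The requested component of w3 is 1836.

1836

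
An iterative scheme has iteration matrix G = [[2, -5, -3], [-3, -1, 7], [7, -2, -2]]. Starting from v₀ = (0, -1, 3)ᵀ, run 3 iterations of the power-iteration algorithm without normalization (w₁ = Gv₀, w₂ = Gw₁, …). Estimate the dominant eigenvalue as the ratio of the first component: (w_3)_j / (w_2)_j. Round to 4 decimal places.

-1.6038

w1 = Gv₀ = (-4, 22, -4)
w2 = Gw1 = (-106, -38, -64)
w3 = Gw2 = (170, -92, -538)
Ratio at component: 170 / -106 = -1.6038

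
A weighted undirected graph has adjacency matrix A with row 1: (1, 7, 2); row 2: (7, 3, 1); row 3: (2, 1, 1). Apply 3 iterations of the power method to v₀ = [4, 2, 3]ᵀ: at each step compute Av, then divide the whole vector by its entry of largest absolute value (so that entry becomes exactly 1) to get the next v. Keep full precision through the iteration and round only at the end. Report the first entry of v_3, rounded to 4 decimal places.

0.8126

Av0 = (24.00000, 37.00000, 13.00000); divide by 37.00000 → v1 = (0.64865, 1.00000, 0.35135)
Av1 = (8.35135, 7.89189, 2.64865); divide by 8.35135 → v2 = (1.00000, 0.94498, 0.31715)
Av2 = (8.24919, 10.15210, 3.26214); divide by 10.15210 → v3 = (0.81256, 1.00000, 0.32133)
Requested entry of v3: 2549/3137 = 0.8126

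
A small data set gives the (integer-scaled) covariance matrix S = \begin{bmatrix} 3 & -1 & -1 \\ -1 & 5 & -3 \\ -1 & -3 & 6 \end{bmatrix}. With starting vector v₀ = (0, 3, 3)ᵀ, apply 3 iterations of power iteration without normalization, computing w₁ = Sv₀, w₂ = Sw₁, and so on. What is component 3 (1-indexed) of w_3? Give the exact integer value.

258

w1 = Sv₀ = (3·0 + (-1)·3 + (-1)·3; (-1)·0 + 5·3 + (-3)·3; (-1)·0 + (-3)·3 + 6·3) = (-6, 6, 9)
w2 = Sw1 = (3·(-6) + (-1)·6 + (-1)·9; (-1)·(-6) + 5·6 + (-3)·9; (-1)·(-6) + (-3)·6 + 6·9) = (-33, 9, 42)
w3 = Sw2 = (-150, -48, 258)
The requested component of w3 is 258.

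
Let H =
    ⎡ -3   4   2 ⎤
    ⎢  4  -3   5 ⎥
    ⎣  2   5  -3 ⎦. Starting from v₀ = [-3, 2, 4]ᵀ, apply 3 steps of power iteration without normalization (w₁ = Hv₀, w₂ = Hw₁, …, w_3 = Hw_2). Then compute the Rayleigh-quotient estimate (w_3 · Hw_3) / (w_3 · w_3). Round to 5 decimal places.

w1 = Hv₀ = ((-3)·(-3) + 4·2 + 2·4; 4·(-3) + (-3)·2 + 5·4; 2·(-3) + 5·2 + (-3)·4) = (25, 2, -8)
w2 = Hw1 = ((-3)·25 + 4·2 + 2·(-8); 4·25 + (-3)·2 + 5·(-8); 2·25 + 5·2 + (-3)·(-8)) = (-83, 54, 84)
w3 = Hw2 = (633, -74, -148)
Hw3 = (-2491, 2014, 1340)
w3·Hw3 = 633·(-2491) + (-74)·2014 + (-148)·1340 = -1924159; w3·w3 = 633·633 + (-74)·(-74) + (-148)·(-148) = 428069
λ ≈ -1924159/428069 = -4.49497

λ ≈ -4.49497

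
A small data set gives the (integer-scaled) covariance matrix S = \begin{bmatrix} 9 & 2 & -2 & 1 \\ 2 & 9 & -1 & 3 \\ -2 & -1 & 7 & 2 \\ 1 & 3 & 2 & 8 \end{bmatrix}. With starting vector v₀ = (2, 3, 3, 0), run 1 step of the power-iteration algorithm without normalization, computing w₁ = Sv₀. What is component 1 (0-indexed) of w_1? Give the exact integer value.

28

w1 = Sv₀ = (18, 28, 14, 17)
The requested component of w1 is 28.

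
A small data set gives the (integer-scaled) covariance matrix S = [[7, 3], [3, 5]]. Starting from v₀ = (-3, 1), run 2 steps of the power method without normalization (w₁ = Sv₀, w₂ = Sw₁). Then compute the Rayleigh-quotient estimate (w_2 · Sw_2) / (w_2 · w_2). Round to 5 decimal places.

w1 = Sv₀ = (7·(-3) + 3·1; 3·(-3) + 5·1) = (-18, -4)
w2 = Sw1 = (7·(-18) + 3·(-4); 3·(-18) + 5·(-4)) = (-138, -74)
Sw2 = (-1188, -784)
w2·Sw2 = (-138)·(-1188) + (-74)·(-784) = 221960; w2·w2 = (-138)·(-138) + (-74)·(-74) = 24520
λ ≈ 221960/24520 = 9.05220

9.05220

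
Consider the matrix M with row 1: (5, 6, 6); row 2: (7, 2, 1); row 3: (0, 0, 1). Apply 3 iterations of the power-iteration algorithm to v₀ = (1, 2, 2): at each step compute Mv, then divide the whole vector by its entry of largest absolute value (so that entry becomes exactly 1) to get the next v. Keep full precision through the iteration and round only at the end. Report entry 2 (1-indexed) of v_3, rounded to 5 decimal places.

0.81967

Mv0 = (29.000000, 13.000000, 2.000000); divide by 29.000000 → v1 = (1.000000, 0.448276, 0.068966)
Mv1 = (8.103448, 7.965517, 0.068966); divide by 8.103448 → v2 = (1.000000, 0.982979, 0.008511)
Mv2 = (10.948936, 8.974468, 0.008511); divide by 10.948936 → v3 = (1.000000, 0.819666, 0.000777)
Requested entry of v3: 2109/2573 = 0.81967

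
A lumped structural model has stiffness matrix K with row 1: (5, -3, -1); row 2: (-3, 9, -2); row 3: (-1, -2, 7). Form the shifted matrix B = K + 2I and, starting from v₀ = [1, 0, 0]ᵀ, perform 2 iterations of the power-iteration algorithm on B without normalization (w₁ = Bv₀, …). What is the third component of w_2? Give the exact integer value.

-10

B = K + 2I has rows (7, -3, -1); (-3, 11, -2); (-1, -2, 9)
w1 = Bv₀ = (7, -3, -1)
w2 = Bw1 = (59, -52, -10)
Requested component of w2: -10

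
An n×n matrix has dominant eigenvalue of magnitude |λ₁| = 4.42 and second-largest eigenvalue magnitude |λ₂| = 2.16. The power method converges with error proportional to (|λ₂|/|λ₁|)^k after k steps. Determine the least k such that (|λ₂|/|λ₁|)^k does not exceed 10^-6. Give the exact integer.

|λ₂/λ₁| = 2.16/4.42 = 0.48869
Need k ≥ ln(10^-6) / ln(0.48869) = -13.8155 / -0.7160 ≈ 19.295
Smallest integer k satisfying the bound: 20

20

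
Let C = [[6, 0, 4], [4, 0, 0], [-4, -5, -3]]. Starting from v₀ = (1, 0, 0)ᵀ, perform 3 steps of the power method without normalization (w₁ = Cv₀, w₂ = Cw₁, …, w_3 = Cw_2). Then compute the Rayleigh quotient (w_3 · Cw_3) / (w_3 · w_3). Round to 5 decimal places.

w1 = Cv₀ = (6, 4, -4)
w2 = Cw1 = (20, 24, -32)
w3 = Cw2 = (-8, 80, -104)
Cw3 = (-464, -32, -56)
w3·Cw3 = (-8)·(-464) + 80·(-32) + (-104)·(-56) = 6976; w3·w3 = (-8)·(-8) + 80·80 + (-104)·(-104) = 17280
λ ≈ 6976/17280 = 0.40370

λ ≈ 0.40370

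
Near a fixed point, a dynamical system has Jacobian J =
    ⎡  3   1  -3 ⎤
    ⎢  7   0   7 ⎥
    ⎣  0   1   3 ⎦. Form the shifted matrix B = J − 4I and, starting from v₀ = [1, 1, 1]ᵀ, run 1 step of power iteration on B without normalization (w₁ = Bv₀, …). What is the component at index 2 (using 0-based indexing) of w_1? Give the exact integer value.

0

B = J − 4I has rows (-1, 1, -3); (7, -4, 7); (0, 1, -1)
w1 = Bv₀ = ((-1)·1 + 1·1 + (-3)·1; 7·1 + (-4)·1 + 7·1; 0·1 + 1·1 + (-1)·1) = (-3, 10, 0)
Requested component of w1: 0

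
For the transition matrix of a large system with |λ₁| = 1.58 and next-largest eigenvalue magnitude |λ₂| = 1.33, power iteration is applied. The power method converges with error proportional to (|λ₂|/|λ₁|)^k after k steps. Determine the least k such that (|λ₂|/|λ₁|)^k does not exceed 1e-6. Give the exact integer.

81

|λ₂/λ₁| = 1.33/1.58 = 0.84177
Need k ≥ ln(1e-6) / ln(0.84177) = -13.8155 / -0.1722 ≈ 80.208
Smallest integer k satisfying the bound: 81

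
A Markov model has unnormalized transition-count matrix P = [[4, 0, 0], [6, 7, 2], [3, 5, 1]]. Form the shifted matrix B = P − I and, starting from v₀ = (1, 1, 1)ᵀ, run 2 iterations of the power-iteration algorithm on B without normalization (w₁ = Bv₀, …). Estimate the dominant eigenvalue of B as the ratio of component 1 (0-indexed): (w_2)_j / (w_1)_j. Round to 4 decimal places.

B = P − I has rows (3, 0, 0); (6, 6, 2); (3, 5, 0)
w1 = Bv₀ = (3·1 + 0·1 + 0·1; 6·1 + 6·1 + 2·1; 3·1 + 5·1 + 0·1) = (3, 14, 8)
w2 = Bw1 = (3·3 + 0·14 + 0·8; 6·3 + 6·14 + 2·8; 3·3 + 5·14 + 0·8) = (9, 118, 79)
Ratio: 118/14 = 8.4286

μ ≈ 8.4286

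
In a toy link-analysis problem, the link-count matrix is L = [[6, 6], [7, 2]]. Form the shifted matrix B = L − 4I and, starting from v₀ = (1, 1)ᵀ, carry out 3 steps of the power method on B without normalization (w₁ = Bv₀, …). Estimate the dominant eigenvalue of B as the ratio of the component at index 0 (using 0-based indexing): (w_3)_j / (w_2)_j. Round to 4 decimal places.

8.0000

B = L − 4I has rows (2, 6); (7, -2)
w1 = Bv₀ = (8, 5)
w2 = Bw1 = (46, 46)
w3 = Bw2 = (368, 230)
Ratio: 368/46 = 8.0000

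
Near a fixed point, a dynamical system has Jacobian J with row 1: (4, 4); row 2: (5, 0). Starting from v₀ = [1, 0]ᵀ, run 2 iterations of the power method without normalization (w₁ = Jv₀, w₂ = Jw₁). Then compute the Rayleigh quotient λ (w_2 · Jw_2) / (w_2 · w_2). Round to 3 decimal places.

λ ≈ 6.877

w1 = Jv₀ = (4·1 + 4·0; 5·1 + 0·0) = (4, 5)
w2 = Jw1 = (4·4 + 4·5; 5·4 + 0·5) = (36, 20)
Jw2 = (224, 180)
w2·Jw2 = 36·224 + 20·180 = 11664; w2·w2 = 36·36 + 20·20 = 1696
λ ≈ 11664/1696 = 6.877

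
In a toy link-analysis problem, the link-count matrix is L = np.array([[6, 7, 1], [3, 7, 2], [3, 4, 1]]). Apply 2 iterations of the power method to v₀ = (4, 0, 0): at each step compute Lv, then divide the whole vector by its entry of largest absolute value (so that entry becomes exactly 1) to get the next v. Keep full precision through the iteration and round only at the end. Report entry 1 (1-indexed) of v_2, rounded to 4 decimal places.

1.0000

Lv0 = (24.00000, 12.00000, 12.00000); divide by 24.00000 → v1 = (1.00000, 0.50000, 0.50000)
Lv1 = (10.00000, 7.50000, 5.50000); divide by 10.00000 → v2 = (1.00000, 0.75000, 0.55000)
Requested entry of v2: 240/240 = 1.0000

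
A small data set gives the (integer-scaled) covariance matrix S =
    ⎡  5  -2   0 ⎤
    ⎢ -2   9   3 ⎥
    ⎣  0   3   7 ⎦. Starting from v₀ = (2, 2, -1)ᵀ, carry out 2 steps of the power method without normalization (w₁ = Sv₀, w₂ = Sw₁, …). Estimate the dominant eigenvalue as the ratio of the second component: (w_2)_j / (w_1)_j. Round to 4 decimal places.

w1 = Sv₀ = (6, 11, -1)
w2 = Sw1 = (8, 84, 26)
Ratio at component: 84 / 11 = 7.6364

λ ≈ 7.6364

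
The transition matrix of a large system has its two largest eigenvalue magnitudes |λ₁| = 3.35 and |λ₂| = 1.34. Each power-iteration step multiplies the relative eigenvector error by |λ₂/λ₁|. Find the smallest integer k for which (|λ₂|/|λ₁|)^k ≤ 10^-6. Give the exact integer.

|λ₂/λ₁| = 1.34/3.35 = 0.40000
Need k ≥ ln(10^-6) / ln(0.40000) = -13.8155 / -0.9163 ≈ 15.078
Smallest integer k satisfying the bound: 16

16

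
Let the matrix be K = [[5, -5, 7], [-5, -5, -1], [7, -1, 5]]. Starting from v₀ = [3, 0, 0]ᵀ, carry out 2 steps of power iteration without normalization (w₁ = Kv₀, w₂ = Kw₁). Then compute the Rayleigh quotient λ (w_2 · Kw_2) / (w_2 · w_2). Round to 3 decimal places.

12.201

w1 = Kv₀ = (5·3 + (-5)·0 + 7·0; (-5)·3 + (-5)·0 + (-1)·0; 7·3 + (-1)·0 + 5·0) = (15, -15, 21)
w2 = Kw1 = (5·15 + (-5)·(-15) + 7·21; (-5)·15 + (-5)·(-15) + (-1)·21; 7·15 + (-1)·(-15) + 5·21) = (297, -21, 225)
Kw2 = (3165, -1605, 3225)
w2·Kw2 = 297·3165 + (-21)·(-1605) + 225·3225 = 1699335; w2·w2 = 297·297 + (-21)·(-21) + 225·225 = 139275
λ ≈ 1699335/139275 = 12.201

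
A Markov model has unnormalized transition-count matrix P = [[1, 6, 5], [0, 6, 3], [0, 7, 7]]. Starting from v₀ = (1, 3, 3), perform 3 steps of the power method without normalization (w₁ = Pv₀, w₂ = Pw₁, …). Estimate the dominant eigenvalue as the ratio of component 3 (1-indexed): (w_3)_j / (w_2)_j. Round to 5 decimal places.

λ ≈ 11.17391

w1 = Pv₀ = (1·1 + 6·3 + 5·3; 0·1 + 6·3 + 3·3; 0·1 + 7·3 + 7·3) = (34, 27, 42)
w2 = Pw1 = (1·34 + 6·27 + 5·42; 0·34 + 6·27 + 3·42; 0·34 + 7·27 + 7·42) = (406, 288, 483)
w3 = Pw2 = (4549, 3177, 5397)
Ratio at component: 5397 / 483 = 11.17391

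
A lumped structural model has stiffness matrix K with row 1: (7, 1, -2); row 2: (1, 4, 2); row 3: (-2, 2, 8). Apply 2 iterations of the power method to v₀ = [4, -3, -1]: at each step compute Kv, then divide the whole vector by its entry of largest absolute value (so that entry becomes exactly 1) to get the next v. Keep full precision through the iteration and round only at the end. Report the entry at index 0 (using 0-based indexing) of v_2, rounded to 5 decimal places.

Kv0 = (27.000000, -10.000000, -22.000000); divide by 27.000000 → v1 = (1.000000, -0.370370, -0.814815)
Kv1 = (8.259259, -2.111111, -9.259259); divide by -9.259259 → v2 = (-0.892000, 0.228000, 1.000000)
Requested entry of v2: 223/-250 = -0.89200

-0.89200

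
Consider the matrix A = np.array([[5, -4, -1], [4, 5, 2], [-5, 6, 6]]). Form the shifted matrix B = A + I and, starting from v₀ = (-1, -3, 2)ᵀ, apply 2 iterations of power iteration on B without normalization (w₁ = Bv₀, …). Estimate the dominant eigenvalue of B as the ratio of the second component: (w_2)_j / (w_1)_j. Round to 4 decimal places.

μ ≈ 5.0000

B = A + I has rows (6, -4, -1); (4, 6, 2); (-5, 6, 7)
w1 = Bv₀ = (6·(-1) + (-4)·(-3) + (-1)·2; 4·(-1) + 6·(-3) + 2·2; (-5)·(-1) + 6·(-3) + 7·2) = (4, -18, 1)
w2 = Bw1 = (6·4 + (-4)·(-18) + (-1)·1; 4·4 + 6·(-18) + 2·1; (-5)·4 + 6·(-18) + 7·1) = (95, -90, -121)
Ratio: -90/-18 = 5.0000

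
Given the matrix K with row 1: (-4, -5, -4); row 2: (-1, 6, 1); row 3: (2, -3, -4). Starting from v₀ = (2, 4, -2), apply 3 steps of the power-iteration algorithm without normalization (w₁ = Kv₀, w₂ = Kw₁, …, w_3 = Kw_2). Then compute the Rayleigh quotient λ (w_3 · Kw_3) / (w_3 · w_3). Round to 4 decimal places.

6.8704

w1 = Kv₀ = ((-4)·2 + (-5)·4 + (-4)·(-2); (-1)·2 + 6·4 + 1·(-2); 2·2 + (-3)·4 + (-4)·(-2)) = (-20, 20, 0)
w2 = Kw1 = ((-4)·(-20) + (-5)·20 + (-4)·0; (-1)·(-20) + 6·20 + 1·0; 2·(-20) + (-3)·20 + (-4)·0) = (-20, 140, -100)
w3 = Kw2 = (-220, 760, -60)
Kw3 = (-2680, 4720, -2480)
w3·Kw3 = (-220)·(-2680) + 760·4720 + (-60)·(-2480) = 4325600; w3·w3 = (-220)·(-220) + 760·760 + (-60)·(-60) = 629600
λ ≈ 4325600/629600 = 6.8704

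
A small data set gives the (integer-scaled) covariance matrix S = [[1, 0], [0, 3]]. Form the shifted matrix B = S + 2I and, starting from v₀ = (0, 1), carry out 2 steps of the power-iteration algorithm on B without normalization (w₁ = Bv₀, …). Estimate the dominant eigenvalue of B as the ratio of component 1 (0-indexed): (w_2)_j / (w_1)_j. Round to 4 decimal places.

B = S + 2I has rows (3, 0); (0, 5)
w1 = Bv₀ = (3·0 + 0·1; 0·0 + 5·1) = (0, 5)
w2 = Bw1 = (3·0 + 0·5; 0·0 + 5·5) = (0, 25)
Ratio: 25/5 = 5.0000

μ ≈ 5.0000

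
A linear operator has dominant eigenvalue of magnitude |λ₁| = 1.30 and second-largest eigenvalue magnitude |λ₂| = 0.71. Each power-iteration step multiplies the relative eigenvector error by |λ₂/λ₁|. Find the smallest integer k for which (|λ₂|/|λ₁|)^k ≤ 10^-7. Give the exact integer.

|λ₂/λ₁| = 0.71/1.30 = 0.54615
Need k ≥ ln(10^-7) / ln(0.54615) = -16.1181 / -0.6049 ≈ 26.648
Smallest integer k satisfying the bound: 27

27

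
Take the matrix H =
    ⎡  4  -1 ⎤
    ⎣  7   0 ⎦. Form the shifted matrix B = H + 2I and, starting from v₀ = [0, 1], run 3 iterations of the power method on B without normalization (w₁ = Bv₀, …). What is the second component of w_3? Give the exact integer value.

-62

B = H + 2I has rows (6, -1); (7, 2)
w1 = Bv₀ = (6·0 + (-1)·1; 7·0 + 2·1) = (-1, 2)
w2 = Bw1 = (6·(-1) + (-1)·2; 7·(-1) + 2·2) = (-8, -3)
w3 = Bw2 = (-45, -62)
Requested component of w3: -62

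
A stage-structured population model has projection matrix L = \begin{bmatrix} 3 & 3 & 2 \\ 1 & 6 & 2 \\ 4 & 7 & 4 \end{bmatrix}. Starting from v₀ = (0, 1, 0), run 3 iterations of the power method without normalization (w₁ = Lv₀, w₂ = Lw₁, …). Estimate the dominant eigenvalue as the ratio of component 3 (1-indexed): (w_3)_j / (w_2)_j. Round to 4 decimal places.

w1 = Lv₀ = (3, 6, 7)
w2 = Lw1 = (41, 53, 82)
w3 = Lw2 = (446, 523, 863)
Ratio at component: 863 / 82 = 10.5244

10.5244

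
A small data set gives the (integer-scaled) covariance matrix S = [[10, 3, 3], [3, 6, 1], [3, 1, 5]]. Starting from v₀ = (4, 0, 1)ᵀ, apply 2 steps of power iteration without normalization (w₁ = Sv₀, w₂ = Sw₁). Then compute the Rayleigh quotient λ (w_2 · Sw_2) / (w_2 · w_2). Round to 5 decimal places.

w1 = Sv₀ = (10·4 + 3·0 + 3·1; 3·4 + 6·0 + 1·1; 3·4 + 1·0 + 5·1) = (43, 13, 17)
w2 = Sw1 = (10·43 + 3·13 + 3·17; 3·43 + 6·13 + 1·17; 3·43 + 1·13 + 5·17) = (520, 224, 227)
Sw2 = (6553, 3131, 2919)
w2·Sw2 = 520·6553 + 224·3131 + 227·2919 = 4771517; w2·w2 = 520·520 + 224·224 + 227·227 = 372105
λ ≈ 4771517/372105 = 12.82304

λ ≈ 12.82304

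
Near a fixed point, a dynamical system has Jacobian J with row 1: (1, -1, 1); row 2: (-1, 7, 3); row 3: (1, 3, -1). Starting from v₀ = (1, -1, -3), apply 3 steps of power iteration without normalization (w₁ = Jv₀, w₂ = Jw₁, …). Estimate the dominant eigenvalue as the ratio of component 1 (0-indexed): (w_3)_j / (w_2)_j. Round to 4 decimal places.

8.5304

w1 = Jv₀ = (-1, -17, 1)
w2 = Jw1 = (17, -115, -53)
w3 = Jw2 = (79, -981, -275)
Ratio at component: -981 / -115 = 8.5304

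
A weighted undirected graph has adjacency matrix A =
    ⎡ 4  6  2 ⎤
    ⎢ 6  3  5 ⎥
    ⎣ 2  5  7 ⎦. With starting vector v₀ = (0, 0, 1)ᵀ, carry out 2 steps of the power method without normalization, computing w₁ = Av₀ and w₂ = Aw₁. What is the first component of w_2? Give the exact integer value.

w1 = Av₀ = (4·0 + 6·0 + 2·1; 6·0 + 3·0 + 5·1; 2·0 + 5·0 + 7·1) = (2, 5, 7)
w2 = Aw1 = (4·2 + 6·5 + 2·7; 6·2 + 3·5 + 5·7; 2·2 + 5·5 + 7·7) = (52, 62, 78)
The requested component of w2 is 52.

52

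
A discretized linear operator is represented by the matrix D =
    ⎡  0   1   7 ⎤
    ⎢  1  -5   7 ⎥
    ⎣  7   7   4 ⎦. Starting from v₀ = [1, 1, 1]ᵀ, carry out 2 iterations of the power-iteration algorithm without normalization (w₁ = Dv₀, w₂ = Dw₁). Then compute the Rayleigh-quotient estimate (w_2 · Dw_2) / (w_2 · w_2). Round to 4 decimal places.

w1 = Dv₀ = (0·1 + 1·1 + 7·1; 1·1 + (-5)·1 + 7·1; 7·1 + 7·1 + 4·1) = (8, 3, 18)
w2 = Dw1 = (0·8 + 1·3 + 7·18; 1·8 + (-5)·3 + 7·18; 7·8 + 7·3 + 4·18) = (129, 119, 149)
Dw2 = (1162, 577, 2332)
w2·Dw2 = 129·1162 + 119·577 + 149·2332 = 566029; w2·w2 = 129·129 + 119·119 + 149·149 = 53003
λ ≈ 566029/53003 = 10.6792

10.6792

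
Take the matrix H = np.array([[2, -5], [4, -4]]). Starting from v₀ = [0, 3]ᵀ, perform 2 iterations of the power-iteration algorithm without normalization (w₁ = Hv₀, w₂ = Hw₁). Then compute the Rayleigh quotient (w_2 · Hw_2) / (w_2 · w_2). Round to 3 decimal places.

w1 = Hv₀ = (2·0 + (-5)·3; 4·0 + (-4)·3) = (-15, -12)
w2 = Hw1 = (2·(-15) + (-5)·(-12); 4·(-15) + (-4)·(-12)) = (30, -12)
Hw2 = (120, 168)
w2·Hw2 = 30·120 + (-12)·168 = 1584; w2·w2 = 30·30 + (-12)·(-12) = 1044
λ ≈ 1584/1044 = 1.517

λ ≈ 1.517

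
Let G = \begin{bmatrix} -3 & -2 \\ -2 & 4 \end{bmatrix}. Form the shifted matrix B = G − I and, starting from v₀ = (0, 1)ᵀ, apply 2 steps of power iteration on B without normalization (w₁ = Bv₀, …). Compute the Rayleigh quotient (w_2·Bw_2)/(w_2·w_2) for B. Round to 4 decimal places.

B = G − I has rows (-4, -2); (-2, 3)
w1 = Bv₀ = ((-4)·0 + (-2)·1; (-2)·0 + 3·1) = (-2, 3)
w2 = Bw1 = ((-4)·(-2) + (-2)·3; (-2)·(-2) + 3·3) = (2, 13)
Bw2 = (-34, 35)
w2·Bw2 = 387; w2·w2 = 173; μ ≈ 387/173 = 2.2370

2.2370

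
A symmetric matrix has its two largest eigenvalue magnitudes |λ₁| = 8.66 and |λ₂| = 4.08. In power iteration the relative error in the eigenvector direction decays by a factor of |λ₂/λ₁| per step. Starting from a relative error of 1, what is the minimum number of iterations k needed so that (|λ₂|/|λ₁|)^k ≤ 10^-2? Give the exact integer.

|λ₂/λ₁| = 4.08/8.66 = 0.47113
Need k ≥ ln(10^-2) / ln(0.47113) = -4.6052 / -0.7526 ≈ 6.119
Smallest integer k satisfying the bound: 7

7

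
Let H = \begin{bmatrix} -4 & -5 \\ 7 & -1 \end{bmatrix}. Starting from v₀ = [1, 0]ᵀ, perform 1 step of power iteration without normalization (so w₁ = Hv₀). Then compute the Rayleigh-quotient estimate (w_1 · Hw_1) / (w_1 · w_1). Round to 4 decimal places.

w1 = Hv₀ = ((-4)·1 + (-5)·0; 7·1 + (-1)·0) = (-4, 7)
Hw1 = (-19, -35)
w1·Hw1 = (-4)·(-19) + 7·(-35) = -169; w1·w1 = (-4)·(-4) + 7·7 = 65
λ ≈ -169/65 = -2.6000

-2.6000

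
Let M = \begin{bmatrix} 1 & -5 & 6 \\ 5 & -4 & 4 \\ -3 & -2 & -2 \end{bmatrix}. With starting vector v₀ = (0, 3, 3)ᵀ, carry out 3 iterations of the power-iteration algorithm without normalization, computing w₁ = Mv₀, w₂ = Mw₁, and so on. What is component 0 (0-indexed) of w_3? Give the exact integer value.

w1 = Mv₀ = (3, 0, -12)
w2 = Mw1 = (-69, -33, 15)
w3 = Mw2 = (186, -153, 243)
The requested component of w3 is 186.

186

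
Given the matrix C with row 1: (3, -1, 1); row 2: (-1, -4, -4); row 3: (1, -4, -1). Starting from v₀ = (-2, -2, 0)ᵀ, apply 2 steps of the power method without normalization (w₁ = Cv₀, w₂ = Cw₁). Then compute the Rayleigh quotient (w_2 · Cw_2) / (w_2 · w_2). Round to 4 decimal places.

λ ≈ -6.3644

w1 = Cv₀ = (-4, 10, 6)
w2 = Cw1 = (-16, -60, -50)
Cw2 = (-38, 456, 274)
w2·Cw2 = (-16)·(-38) + (-60)·456 + (-50)·274 = -40452; w2·w2 = (-16)·(-16) + (-60)·(-60) + (-50)·(-50) = 6356
λ ≈ -40452/6356 = -6.3644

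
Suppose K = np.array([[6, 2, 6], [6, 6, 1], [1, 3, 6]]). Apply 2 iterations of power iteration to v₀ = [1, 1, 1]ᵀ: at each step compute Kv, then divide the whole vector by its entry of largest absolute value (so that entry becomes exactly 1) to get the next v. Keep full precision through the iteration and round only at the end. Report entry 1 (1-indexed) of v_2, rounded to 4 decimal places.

0.9884

Kv0 = (14.00000, 13.00000, 10.00000); divide by 14.00000 → v1 = (1.00000, 0.92857, 0.71429)
Kv1 = (12.14286, 12.28571, 8.07143); divide by 12.28571 → v2 = (0.98837, 1.00000, 0.65698)
Requested entry of v2: 170/172 = 0.9884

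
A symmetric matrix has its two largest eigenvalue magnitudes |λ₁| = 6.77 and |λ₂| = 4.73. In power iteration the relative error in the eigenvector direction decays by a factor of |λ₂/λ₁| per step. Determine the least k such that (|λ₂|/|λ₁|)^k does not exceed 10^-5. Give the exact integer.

|λ₂/λ₁| = 4.73/6.77 = 0.69867
Need k ≥ ln(10^-5) / ln(0.69867) = -11.5129 / -0.3586 ≈ 32.107
Smallest integer k satisfying the bound: 33

33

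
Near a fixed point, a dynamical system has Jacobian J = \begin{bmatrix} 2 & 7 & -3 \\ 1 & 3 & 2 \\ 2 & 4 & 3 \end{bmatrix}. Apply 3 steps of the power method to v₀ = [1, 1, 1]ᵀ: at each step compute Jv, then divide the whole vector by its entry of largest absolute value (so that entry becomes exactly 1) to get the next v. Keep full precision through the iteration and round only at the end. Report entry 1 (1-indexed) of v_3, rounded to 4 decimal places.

0.3869

Jv0 = (6.00000, 6.00000, 9.00000); divide by 9.00000 → v1 = (0.66667, 0.66667, 1.00000)
Jv1 = (3.00000, 4.66667, 7.00000); divide by 7.00000 → v2 = (0.42857, 0.66667, 1.00000)
Jv2 = (2.52381, 4.42857, 6.52381); divide by 6.52381 → v3 = (0.38686, 0.67883, 1.00000)
Requested entry of v3: 159/411 = 0.3869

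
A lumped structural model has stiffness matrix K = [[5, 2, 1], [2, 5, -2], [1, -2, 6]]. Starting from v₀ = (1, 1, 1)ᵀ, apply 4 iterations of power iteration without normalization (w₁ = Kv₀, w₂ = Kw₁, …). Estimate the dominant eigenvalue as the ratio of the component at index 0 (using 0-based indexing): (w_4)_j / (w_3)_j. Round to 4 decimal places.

λ ≈ 6.5863

w1 = Kv₀ = (5·1 + 2·1 + 1·1; 2·1 + 5·1 + (-2)·1; 1·1 + (-2)·1 + 6·1) = (8, 5, 5)
w2 = Kw1 = (5·8 + 2·5 + 1·5; 2·8 + 5·5 + (-2)·5; 1·8 + (-2)·5 + 6·5) = (55, 31, 28)
w3 = Kw2 = (365, 209, 161)
w4 = Kw3 = (2404, 1453, 913)
Ratio at component: 2404 / 365 = 6.5863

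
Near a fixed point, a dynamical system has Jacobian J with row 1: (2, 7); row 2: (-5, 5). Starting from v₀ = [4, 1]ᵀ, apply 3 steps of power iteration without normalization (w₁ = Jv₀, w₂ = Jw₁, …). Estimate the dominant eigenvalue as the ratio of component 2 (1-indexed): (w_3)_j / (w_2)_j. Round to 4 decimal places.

w1 = Jv₀ = (2·4 + 7·1; (-5)·4 + 5·1) = (15, -15)
w2 = Jw1 = (2·15 + 7·(-15); (-5)·15 + 5·(-15)) = (-75, -150)
w3 = Jw2 = (-1200, -375)
Ratio at component: -375 / -150 = 2.5000

λ ≈ 2.5000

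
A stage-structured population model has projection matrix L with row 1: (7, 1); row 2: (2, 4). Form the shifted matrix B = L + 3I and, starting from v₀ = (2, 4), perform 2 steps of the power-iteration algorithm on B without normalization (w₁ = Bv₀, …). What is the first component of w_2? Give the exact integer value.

272

B = L + 3I has rows (10, 1); (2, 7)
w1 = Bv₀ = (24, 32)
w2 = Bw1 = (272, 272)
Requested component of w2: 272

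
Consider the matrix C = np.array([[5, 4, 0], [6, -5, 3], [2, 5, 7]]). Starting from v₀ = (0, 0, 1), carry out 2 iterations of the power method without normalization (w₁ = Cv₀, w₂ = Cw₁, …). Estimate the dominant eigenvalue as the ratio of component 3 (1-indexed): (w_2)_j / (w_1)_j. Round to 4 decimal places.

λ ≈ 9.1429

w1 = Cv₀ = (5·0 + 4·0 + 0·1; 6·0 + (-5)·0 + 3·1; 2·0 + 5·0 + 7·1) = (0, 3, 7)
w2 = Cw1 = (5·0 + 4·3 + 0·7; 6·0 + (-5)·3 + 3·7; 2·0 + 5·3 + 7·7) = (12, 6, 64)
Ratio at component: 64 / 7 = 9.1429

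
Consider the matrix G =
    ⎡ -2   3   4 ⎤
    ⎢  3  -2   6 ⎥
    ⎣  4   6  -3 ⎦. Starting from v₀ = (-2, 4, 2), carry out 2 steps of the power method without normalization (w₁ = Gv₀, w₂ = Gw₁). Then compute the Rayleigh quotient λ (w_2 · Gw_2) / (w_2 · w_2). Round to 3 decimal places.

1.135

w1 = Gv₀ = ((-2)·(-2) + 3·4 + 4·2; 3·(-2) + (-2)·4 + 6·2; 4·(-2) + 6·4 + (-3)·2) = (24, -2, 10)
w2 = Gw1 = ((-2)·24 + 3·(-2) + 4·10; 3·24 + (-2)·(-2) + 6·10; 4·24 + 6·(-2) + (-3)·10) = (-14, 136, 54)
Gw2 = (652, 10, 598)
w2·Gw2 = (-14)·652 + 136·10 + 54·598 = 24524; w2·w2 = (-14)·(-14) + 136·136 + 54·54 = 21608
λ ≈ 24524/21608 = 1.135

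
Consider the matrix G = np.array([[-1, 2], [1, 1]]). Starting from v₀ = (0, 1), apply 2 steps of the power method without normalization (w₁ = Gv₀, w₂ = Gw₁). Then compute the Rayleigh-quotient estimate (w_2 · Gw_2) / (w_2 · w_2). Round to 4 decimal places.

1.0000

w1 = Gv₀ = (2, 1)
w2 = Gw1 = (0, 3)
Gw2 = (6, 3)
w2·Gw2 = 0·6 + 3·3 = 9; w2·w2 = 0·0 + 3·3 = 9
λ ≈ 9/9 = 1.0000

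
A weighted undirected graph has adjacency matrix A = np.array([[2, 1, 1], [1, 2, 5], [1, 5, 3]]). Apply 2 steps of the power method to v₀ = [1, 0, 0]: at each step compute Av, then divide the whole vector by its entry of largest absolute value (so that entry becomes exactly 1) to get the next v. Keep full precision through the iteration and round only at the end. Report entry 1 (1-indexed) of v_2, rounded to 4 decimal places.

0.6000

Av0 = (2.00000, 1.00000, 1.00000); divide by 2.00000 → v1 = (1.00000, 0.50000, 0.50000)
Av1 = (3.00000, 4.50000, 5.00000); divide by 5.00000 → v2 = (0.60000, 0.90000, 1.00000)
Requested entry of v2: 6/10 = 0.6000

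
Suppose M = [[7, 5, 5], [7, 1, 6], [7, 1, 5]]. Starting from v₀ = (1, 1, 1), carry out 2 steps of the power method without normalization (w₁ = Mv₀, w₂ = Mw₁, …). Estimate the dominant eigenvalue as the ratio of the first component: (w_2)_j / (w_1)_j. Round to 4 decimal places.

λ ≈ 14.9412

w1 = Mv₀ = (7·1 + 5·1 + 5·1; 7·1 + 1·1 + 6·1; 7·1 + 1·1 + 5·1) = (17, 14, 13)
w2 = Mw1 = (7·17 + 5·14 + 5·13; 7·17 + 1·14 + 6·13; 7·17 + 1·14 + 5·13) = (254, 211, 198)
Ratio at component: 254 / 17 = 14.9412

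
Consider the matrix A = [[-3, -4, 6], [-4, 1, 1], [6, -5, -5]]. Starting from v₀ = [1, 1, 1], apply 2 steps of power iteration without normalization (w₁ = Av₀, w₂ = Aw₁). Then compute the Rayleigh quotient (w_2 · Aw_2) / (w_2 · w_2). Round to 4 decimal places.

λ ≈ -9.5367

w1 = Av₀ = (-1, -2, -4)
w2 = Aw1 = (-13, -2, 24)
Aw2 = (191, 74, -188)
w2·Aw2 = (-13)·191 + (-2)·74 + 24·(-188) = -7143; w2·w2 = (-13)·(-13) + (-2)·(-2) + 24·24 = 749
λ ≈ -7143/749 = -9.5367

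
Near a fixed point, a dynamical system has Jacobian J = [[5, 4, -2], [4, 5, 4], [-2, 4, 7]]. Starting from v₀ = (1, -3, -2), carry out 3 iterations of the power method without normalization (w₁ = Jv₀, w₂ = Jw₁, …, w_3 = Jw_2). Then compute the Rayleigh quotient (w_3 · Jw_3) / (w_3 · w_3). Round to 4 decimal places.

w1 = Jv₀ = (-3, -19, -28)
w2 = Jw1 = (-35, -219, -266)
w3 = Jw2 = (-519, -2299, -2668)
Jw3 = (-6455, -24243, -26834)
w3·Jw3 = (-519)·(-6455) + (-2299)·(-24243) + (-2668)·(-26834) = 130677914; w3·w3 = (-519)·(-519) + (-2299)·(-2299) + (-2668)·(-2668) = 12672986
λ ≈ 130677914/12672986 = 10.3115

λ ≈ 10.3115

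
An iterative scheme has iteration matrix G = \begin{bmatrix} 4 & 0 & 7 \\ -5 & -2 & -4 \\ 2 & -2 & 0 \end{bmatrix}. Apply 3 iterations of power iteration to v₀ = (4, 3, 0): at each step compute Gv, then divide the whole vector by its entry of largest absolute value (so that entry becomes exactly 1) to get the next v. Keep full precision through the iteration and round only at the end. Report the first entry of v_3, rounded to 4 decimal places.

1.0000

Gv0 = (16.00000, -26.00000, 2.00000); divide by -26.00000 → v1 = (-0.61538, 1.00000, -0.07692)
Gv1 = (-3.00000, 1.38462, -3.23077); divide by -3.23077 → v2 = (0.92857, -0.42857, 1.00000)
Gv2 = (10.71429, -7.78571, 2.71429); divide by 10.71429 → v3 = (1.00000, -0.72667, 0.25333)
Requested entry of v3: 900/900 = 1.0000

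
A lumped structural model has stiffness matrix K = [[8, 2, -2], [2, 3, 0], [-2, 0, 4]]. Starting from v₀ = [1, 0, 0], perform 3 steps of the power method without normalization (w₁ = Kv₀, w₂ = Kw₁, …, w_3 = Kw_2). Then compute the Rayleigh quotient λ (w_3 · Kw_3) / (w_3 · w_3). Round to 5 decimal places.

w1 = Kv₀ = (8·1 + 2·0 + (-2)·0; 2·1 + 3·0 + 0·0; (-2)·1 + 0·0 + 4·0) = (8, 2, -2)
w2 = Kw1 = (8·8 + 2·2 + (-2)·(-2); 2·8 + 3·2 + 0·(-2); (-2)·8 + 0·2 + 4·(-2)) = (72, 22, -24)
w3 = Kw2 = (668, 210, -240)
Kw3 = (6244, 1966, -2296)
w3·Kw3 = 668·6244 + 210·1966 + (-240)·(-2296) = 5134892; w3·w3 = 668·668 + 210·210 + (-240)·(-240) = 547924
λ ≈ 5134892/547924 = 9.37154

λ ≈ 9.37154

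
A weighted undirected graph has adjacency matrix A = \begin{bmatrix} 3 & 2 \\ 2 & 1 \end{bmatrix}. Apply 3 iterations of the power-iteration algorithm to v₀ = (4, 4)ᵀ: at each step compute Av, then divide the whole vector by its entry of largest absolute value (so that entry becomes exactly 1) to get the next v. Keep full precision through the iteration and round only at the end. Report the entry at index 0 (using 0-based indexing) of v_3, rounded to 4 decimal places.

1.0000

Av0 = (20.00000, 12.00000); divide by 20.00000 → v1 = (1.00000, 0.60000)
Av1 = (4.20000, 2.60000); divide by 4.20000 → v2 = (1.00000, 0.61905)
Av2 = (4.23810, 2.61905); divide by 4.23810 → v3 = (1.00000, 0.61798)
Requested entry of v3: 356/356 = 1.0000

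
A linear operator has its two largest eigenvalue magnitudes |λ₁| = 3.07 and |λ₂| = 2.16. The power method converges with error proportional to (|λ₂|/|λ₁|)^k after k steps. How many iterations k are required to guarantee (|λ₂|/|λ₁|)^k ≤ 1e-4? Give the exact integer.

27

|λ₂/λ₁| = 2.16/3.07 = 0.70358
Need k ≥ ln(1e-4) / ln(0.70358) = -9.2103 / -0.3516 ≈ 26.198
Smallest integer k satisfying the bound: 27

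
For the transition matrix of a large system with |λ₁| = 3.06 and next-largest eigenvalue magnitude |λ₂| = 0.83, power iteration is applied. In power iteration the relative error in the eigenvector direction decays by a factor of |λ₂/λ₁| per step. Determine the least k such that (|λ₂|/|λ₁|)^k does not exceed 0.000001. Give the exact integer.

|λ₂/λ₁| = 0.83/3.06 = 0.27124
Need k ≥ ln(0.000001) / ln(0.27124) = -13.8155 / -1.3047 ≈ 10.589
Smallest integer k satisfying the bound: 11

11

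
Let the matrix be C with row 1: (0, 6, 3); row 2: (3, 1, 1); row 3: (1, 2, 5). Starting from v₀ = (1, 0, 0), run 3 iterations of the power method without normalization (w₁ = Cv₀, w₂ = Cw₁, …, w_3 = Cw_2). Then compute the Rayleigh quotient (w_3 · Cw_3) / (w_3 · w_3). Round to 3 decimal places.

λ ≈ 7.333

w1 = Cv₀ = (0·1 + 6·0 + 3·0; 3·1 + 1·0 + 1·0; 1·1 + 2·0 + 5·0) = (0, 3, 1)
w2 = Cw1 = (0·0 + 6·3 + 3·1; 3·0 + 1·3 + 1·1; 1·0 + 2·3 + 5·1) = (21, 4, 11)
w3 = Cw2 = (57, 78, 84)
Cw3 = (720, 333, 633)
w3·Cw3 = 57·720 + 78·333 + 84·633 = 120186; w3·w3 = 57·57 + 78·78 + 84·84 = 16389
λ ≈ 120186/16389 = 7.333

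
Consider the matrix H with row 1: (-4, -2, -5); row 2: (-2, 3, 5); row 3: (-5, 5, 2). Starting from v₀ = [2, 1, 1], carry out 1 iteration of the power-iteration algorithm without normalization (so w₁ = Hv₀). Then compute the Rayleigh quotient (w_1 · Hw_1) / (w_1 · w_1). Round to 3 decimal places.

w1 = Hv₀ = ((-4)·2 + (-2)·1 + (-5)·1; (-2)·2 + 3·1 + 5·1; (-5)·2 + 5·1 + 2·1) = (-15, 4, -3)
Hw1 = (67, 27, 89)
w1·Hw1 = (-15)·67 + 4·27 + (-3)·89 = -1164; w1·w1 = (-15)·(-15) + 4·4 + (-3)·(-3) = 250
λ ≈ -1164/250 = -4.656

λ ≈ -4.656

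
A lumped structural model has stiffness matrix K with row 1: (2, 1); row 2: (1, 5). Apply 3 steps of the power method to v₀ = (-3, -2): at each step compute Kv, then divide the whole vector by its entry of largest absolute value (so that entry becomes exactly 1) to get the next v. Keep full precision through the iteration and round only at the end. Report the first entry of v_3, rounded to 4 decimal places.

Kv0 = (-8.00000, -13.00000); divide by -13.00000 → v1 = (0.61538, 1.00000)
Kv1 = (2.23077, 5.61538); divide by 5.61538 → v2 = (0.39726, 1.00000)
Kv2 = (1.79452, 5.39726); divide by 5.39726 → v3 = (0.33249, 1.00000)
Requested entry of v3: -131/-394 = 0.3325

0.3325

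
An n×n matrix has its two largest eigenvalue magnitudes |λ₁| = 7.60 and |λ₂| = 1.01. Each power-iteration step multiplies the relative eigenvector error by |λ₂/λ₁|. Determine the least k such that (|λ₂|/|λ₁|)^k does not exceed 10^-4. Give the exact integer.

|λ₂/λ₁| = 1.01/7.60 = 0.13289
Need k ≥ ln(10^-4) / ln(0.13289) = -9.2103 / -2.0182 ≈ 4.564
Smallest integer k satisfying the bound: 5

5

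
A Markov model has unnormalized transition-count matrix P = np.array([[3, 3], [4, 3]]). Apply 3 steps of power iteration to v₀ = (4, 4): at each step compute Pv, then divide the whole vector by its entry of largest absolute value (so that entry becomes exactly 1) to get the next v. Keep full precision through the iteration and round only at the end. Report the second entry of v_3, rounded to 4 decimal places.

Pv0 = (24.00000, 28.00000); divide by 28.00000 → v1 = (0.85714, 1.00000)
Pv1 = (5.57143, 6.42857); divide by 6.42857 → v2 = (0.86667, 1.00000)
Pv2 = (5.60000, 6.46667); divide by 6.46667 → v3 = (0.86598, 1.00000)
Requested entry of v3: 1164/1164 = 1.0000

1.0000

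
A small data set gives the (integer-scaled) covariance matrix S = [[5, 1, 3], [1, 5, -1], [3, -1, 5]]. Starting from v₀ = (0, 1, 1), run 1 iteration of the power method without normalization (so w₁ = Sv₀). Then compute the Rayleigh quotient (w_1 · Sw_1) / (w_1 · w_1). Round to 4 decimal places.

w1 = Sv₀ = (5·0 + 1·1 + 3·1; 1·0 + 5·1 + (-1)·1; 3·0 + (-1)·1 + 5·1) = (4, 4, 4)
Sw1 = (36, 20, 28)
w1·Sw1 = 4·36 + 4·20 + 4·28 = 336; w1·w1 = 4·4 + 4·4 + 4·4 = 48
λ ≈ 336/48 = 7.0000

7.0000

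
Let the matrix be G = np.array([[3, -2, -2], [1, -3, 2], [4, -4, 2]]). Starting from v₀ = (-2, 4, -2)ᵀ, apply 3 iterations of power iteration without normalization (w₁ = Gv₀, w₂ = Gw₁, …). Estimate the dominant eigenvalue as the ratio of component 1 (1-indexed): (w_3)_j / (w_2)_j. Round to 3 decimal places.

4.161

w1 = Gv₀ = (-10, -18, -28)
w2 = Gw1 = (62, -12, -24)
w3 = Gw2 = (258, 50, 248)
Ratio at component: 258 / 62 = 4.161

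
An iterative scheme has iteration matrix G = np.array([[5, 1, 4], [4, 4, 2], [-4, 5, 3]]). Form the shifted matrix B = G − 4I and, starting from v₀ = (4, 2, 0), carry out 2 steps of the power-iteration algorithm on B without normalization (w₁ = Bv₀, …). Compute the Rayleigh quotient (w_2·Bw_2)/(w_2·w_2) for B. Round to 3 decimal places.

B = G − 4I has rows (1, 1, 4); (4, 0, 2); (-4, 5, -1)
w1 = Bv₀ = (6, 16, -6)
w2 = Bw1 = (-2, 12, 62)
Bw2 = (258, 116, 6)
w2·Bw2 = 1248; w2·w2 = 3992; μ ≈ 1248/3992 = 0.313

μ ≈ 0.313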